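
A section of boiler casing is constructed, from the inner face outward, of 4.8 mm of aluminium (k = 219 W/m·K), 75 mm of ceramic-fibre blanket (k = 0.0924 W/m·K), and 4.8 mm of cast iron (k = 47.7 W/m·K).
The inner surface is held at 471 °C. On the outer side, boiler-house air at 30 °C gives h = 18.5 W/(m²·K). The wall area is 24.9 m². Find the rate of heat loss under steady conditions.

Treating each layer as a thermal resistance in series:
R_aluminium = L/(kA) = 0.0048/(219×24.9) = 8.802×10^-7 K/W
R_ceramic-fibre blanket = L/(kA) = 0.075/(0.0924×24.9) = 0.0326 K/W
R_cast iron = L/(kA) = 0.0048/(47.7×24.9) = 4.041×10^-6 K/W
R_outer film = 1/(h_o·A) = 1/(18.5×24.9) = 0.002171 K/W
R_total = 0.03477 K/W
Q = ΔT / R_total = 441 / 0.03477

Q ≈ 12700 W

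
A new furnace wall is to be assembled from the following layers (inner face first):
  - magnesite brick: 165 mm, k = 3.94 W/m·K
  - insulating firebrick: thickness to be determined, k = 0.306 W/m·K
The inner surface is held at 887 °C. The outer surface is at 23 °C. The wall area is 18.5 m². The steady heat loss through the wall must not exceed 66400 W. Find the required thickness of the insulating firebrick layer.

Series thermal resistances:
R_magnesite brick = L/(kA) = 0.165/(3.94×18.5) = 0.002264 K/W
Sum of the known resistances R_other = 0.002264 K/W
Required total resistance R_tot = ΔT/Q_allow = 864/66400 = 0.01301 K/W
R_insulating firebrick = R_tot − R_other = 0.01075 K/W
L = R·k·A = 0.01075×0.306×18.5

L ≈ 60.8 mm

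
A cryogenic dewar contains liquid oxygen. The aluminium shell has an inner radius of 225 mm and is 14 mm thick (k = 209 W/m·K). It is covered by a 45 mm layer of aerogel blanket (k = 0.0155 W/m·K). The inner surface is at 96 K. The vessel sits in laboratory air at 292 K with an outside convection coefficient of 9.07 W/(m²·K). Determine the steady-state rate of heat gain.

Q ≈ 55.8 W

Spherical conduction: R = (1/r_in − 1/r_out)/(4πk) per layer; series-sum.
R_aluminium shell = (1/0.225 − 1/0.239)/(4π×209) = 9.913×10^-5 K/W
R_aerogel blanket = (1/0.239 − 1/0.284)/(4π×0.0155) = 3.404 K/W
R_outer film = 1/(h·4πr_o²) = 1/(9.07×4π×0.284²) = 0.1088 K/W
R_total = 3.513 K/W
Q = ΔT/R_total = 196/3.513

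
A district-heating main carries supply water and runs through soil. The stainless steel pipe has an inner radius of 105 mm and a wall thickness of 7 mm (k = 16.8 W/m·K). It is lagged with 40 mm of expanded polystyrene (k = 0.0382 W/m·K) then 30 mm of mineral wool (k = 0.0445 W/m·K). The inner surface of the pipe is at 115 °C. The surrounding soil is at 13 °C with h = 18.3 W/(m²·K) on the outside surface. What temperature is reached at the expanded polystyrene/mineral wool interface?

T ≈ 48.9 °C

Per-layer cylindrical resistances, series-summed:
R_stainless steel pipe wall = ln(112/105)/(2π×16.8×1) = 6.114×10^-4 K/W
R_expanded polystyrene = ln(152/112)/(2π×0.0382×1) = 1.272 K/W
R_mineral wool = ln(182/152)/(2π×0.0445×1) = 0.6442 K/W
R_outer film = 1/(h_o·2πr_oL) = 1/(18.3×2π×0.182×1) = 0.04779 K/W
R_total = 1.965 K/W
Q = ΔT/R_total = 102/1.965
Q = 51.9 W/m
T_interface = T_inner − Q·ΣR(inner→interface) = 115 − 51.9×1.273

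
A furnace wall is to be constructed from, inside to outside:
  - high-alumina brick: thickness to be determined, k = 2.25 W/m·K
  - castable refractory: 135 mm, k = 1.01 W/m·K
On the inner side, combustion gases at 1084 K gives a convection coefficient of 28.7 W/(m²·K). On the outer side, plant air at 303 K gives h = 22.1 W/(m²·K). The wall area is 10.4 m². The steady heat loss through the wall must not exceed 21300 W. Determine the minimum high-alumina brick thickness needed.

L ≈ 377 mm

Treating each layer as a thermal resistance in series:
R_inner film = 1/(h_i·A) = 1/(28.7×10.4) = 0.00335 K/W
R_castable refractory = L/(kA) = 0.135/(1.01×10.4) = 0.01285 K/W
R_outer film = 1/(h_o·A) = 1/(22.1×10.4) = 0.004351 K/W
Sum of the known resistances R_other = 0.02055 K/W
Required total resistance R_tot = ΔT/Q_allow = 781/21300 = 0.03667 K/W
R_high-alumina brick = R_tot − R_other = 0.01611 K/W
L = R·k·A = 0.01611×2.25×10.4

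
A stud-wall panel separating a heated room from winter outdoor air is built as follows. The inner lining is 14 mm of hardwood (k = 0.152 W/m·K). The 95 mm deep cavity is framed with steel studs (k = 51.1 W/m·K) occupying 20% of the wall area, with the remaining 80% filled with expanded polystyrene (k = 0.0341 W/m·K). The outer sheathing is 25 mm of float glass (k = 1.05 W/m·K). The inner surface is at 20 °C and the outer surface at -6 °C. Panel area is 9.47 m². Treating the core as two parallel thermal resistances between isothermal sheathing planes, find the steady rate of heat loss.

Sheathing layers in series; stud and cavity paths in parallel between them.
R_inner = 0.014/(0.152×9.47) = 0.009726 K/W
R_stud  = 0.095/(51.1×0.2×9.47) = 9.816×10^-4 K/W
R_cav   = 0.095/(0.0341×0.8×9.47) = 0.3677 K/W
1/R_core = 1/R_stud + 1/R_cav → R_core = 9.79×10^-4 K/W
R_outer = 0.025/(1.05×9.47) = 0.002514 K/W
R_total = 0.01322 K/W
Q = ΔT/R_total = 26/0.01322

Q ≈ 1970 W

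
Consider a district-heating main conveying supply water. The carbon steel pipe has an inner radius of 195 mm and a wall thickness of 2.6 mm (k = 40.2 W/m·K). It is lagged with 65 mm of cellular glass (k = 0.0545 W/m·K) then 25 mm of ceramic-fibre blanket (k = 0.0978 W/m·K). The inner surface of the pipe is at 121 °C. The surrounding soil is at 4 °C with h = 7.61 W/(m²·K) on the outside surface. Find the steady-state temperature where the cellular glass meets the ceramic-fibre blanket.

Radial resistances (cylindrical: R_cond = ln(r_o/r_i)/(2πkL), R_conv = 1/(h·2πrL)):
R_carbon steel pipe wall = ln(197.6/195)/(2π×40.2×1) = 5.244×10^-5 K/W
R_cellular glass = ln(262.6/197.6)/(2π×0.0545×1) = 0.8305 K/W
R_ceramic-fibre blanket = ln(287.6/262.6)/(2π×0.0978×1) = 0.148 K/W
R_outer film = 1/(h_o·2πr_oL) = 1/(7.61×2π×0.2876×1) = 0.07272 K/W
R_total = 1.051 K/W
Q = ΔT/R_total = 117/1.051
Q = 111 W/m
T_interface = T_inner − Q·ΣR(inner→interface) = 121 − 111×0.8305

T ≈ 28.6 °C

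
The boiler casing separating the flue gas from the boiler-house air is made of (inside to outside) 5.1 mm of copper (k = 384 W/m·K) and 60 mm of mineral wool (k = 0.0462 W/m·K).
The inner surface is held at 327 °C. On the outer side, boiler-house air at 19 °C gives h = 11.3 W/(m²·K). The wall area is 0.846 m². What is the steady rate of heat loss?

Q ≈ 188 W

Series thermal resistances:
R_copper = L/(kA) = 0.0051/(384×0.846) = 1.57×10^-5 K/W
R_mineral wool = L/(kA) = 0.06/(0.0462×0.846) = 1.535 K/W
R_outer film = 1/(h_o·A) = 1/(11.3×0.846) = 0.1046 K/W
R_total = 1.64 K/W
Q = ΔT / R_total = 308 / 1.64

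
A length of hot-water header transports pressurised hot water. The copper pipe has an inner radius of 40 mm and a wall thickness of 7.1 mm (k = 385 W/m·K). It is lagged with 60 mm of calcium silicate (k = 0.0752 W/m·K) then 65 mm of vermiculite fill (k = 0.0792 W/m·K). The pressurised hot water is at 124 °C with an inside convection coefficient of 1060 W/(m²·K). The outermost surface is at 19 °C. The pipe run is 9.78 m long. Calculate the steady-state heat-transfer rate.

Q ≈ 381 W

Cylindrical conduction, so R = ln(r₂/r₁)/(2πkL) per layer, in series:
R_inner film = 1/(h_i·2πr₁L) = 1/(1060×2π×0.04×9.78) = 3.838×10^-4 K/W
R_copper pipe wall = ln(47.1/40)/(2π×385×9.78) = 6.906×10^-6 K/W
R_calcium silicate = ln(107.1/47.1)/(2π×0.0752×9.78) = 0.1778 K/W
R_vermiculite fill = ln(172.1/107.1)/(2π×0.0792×9.78) = 0.09746 K/W
R_total = 0.2756 K/W
Q = ΔT/R_total = 105/0.2756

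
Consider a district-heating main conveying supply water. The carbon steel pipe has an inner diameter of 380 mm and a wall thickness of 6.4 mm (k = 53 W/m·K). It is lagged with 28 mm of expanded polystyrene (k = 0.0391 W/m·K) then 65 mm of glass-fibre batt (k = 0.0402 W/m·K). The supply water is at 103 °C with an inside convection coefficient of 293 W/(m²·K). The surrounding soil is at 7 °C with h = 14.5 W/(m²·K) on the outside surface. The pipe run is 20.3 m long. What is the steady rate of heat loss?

For a radial system each layer contributes R = ln(r_out/r_in)/(2πkL); films add R = 1/(hA).
R_inner film = 1/(h_i·2πr₁L) = 1/(293×2π×0.19×20.3) = 1.408×10^-4 K/W
R_carbon steel pipe wall = ln(196.4/190)/(2π×53×20.3) = 4.901×10^-6 K/W
R_expanded polystyrene = ln(224.4/196.4)/(2π×0.0391×20.3) = 0.02672 K/W
R_glass-fibre batt = ln(289.4/224.4)/(2π×0.0402×20.3) = 0.04961 K/W
R_outer film = 1/(h_o·2πr_oL) = 1/(14.5×2π×0.2894×20.3) = 0.001868 K/W
R_total = 0.07835 K/W
Q = ΔT/R_total = 96/0.07835

Q ≈ 1230 W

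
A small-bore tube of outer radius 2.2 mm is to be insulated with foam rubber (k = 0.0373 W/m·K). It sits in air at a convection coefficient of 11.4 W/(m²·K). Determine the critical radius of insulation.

For a cylinder r_cr = k/h = 0.0373/11.4
r_cr = 3.27 mm; since the bare radius (2.2 mm) is below r_cr, adding a thin layer of insulation will *increase* heat loss.

r_cr ≈ 3.27 mm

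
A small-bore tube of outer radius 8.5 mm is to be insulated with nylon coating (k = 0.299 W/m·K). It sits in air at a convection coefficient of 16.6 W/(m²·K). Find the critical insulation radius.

For a cylinder r_cr = k/h = 0.299/16.6
r_cr = 18 mm; since the bare radius (8.5 mm) is below r_cr, adding a thin layer of insulation will *increase* heat loss.

r_cr ≈ 18 mm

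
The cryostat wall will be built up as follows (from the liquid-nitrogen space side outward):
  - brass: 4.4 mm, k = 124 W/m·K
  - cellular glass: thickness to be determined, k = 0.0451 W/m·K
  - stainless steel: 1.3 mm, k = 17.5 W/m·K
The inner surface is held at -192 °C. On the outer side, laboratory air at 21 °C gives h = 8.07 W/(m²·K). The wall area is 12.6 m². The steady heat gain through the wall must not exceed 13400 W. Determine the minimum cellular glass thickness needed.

L ≈ 3.44 mm

Model the wall as resistances in series:
R_brass = L/(kA) = 0.0044/(124×12.6) = 2.816×10^-6 K/W
R_stainless steel = L/(kA) = 0.0013/(17.5×12.6) = 5.896×10^-6 K/W
R_outer film = 1/(h_o·A) = 1/(8.07×12.6) = 0.009835 K/W
Sum of the known resistances R_other = 0.009843 K/W
Required total resistance R_tot = ΔT/Q_allow = 213/13400 = 0.0159 K/W
R_cellular glass = R_tot − R_other = 0.006052 K/W
L = R·k·A = 0.006052×0.0451×12.6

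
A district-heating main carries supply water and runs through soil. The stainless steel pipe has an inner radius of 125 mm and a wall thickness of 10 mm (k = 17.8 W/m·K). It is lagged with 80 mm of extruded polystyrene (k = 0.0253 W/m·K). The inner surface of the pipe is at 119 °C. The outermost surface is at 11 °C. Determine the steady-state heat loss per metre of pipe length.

Radial resistances (cylindrical: R_cond = ln(r_o/r_i)/(2πkL), R_conv = 1/(h·2πrL)):
R_stainless steel pipe wall = ln(135/125)/(2π×17.8×1) = 6.881×10^-4 K/W
R_extruded polystyrene = ln(215/135)/(2π×0.0253×1) = 2.927 K/W
R_total = 2.928 K/W
Q = ΔT/R_total = 108/2.928

q′ ≈ 36.9 W/m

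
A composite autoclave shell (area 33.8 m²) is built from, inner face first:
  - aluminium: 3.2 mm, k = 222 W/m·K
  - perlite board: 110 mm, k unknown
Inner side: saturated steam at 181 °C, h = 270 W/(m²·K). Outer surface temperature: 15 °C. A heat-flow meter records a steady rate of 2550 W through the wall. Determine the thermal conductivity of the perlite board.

k ≈ 0.0501 W/(m·K)

Model the wall as resistances in series:
R_inner film = 1/(h_i·A) = 1/(270×33.8) = 1.096×10^-4 K/W
R_aluminium = L/(kA) = 0.0032/(222×33.8) = 4.265×10^-7 K/W
Sum of known resistances R_other = 1.1×10^-4 K/W
Total R = ΔT/Q = 166/2550 = 0.0651 K/W
R_perlite board = R_total − R_other = 0.06499 K/W
k = L/(R·A) = 0.11/(0.06499×33.8)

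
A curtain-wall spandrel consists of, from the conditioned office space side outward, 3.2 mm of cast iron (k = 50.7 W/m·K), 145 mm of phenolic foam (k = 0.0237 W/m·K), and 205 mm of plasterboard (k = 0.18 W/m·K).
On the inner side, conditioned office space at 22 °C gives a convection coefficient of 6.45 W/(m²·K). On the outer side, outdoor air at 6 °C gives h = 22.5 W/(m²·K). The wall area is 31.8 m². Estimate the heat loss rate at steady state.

Q ≈ 68.2 W

Using the resistance-network approach (series):
R_inner film = 1/(h_i·A) = 1/(6.45×31.8) = 0.004875 K/W
R_cast iron = L/(kA) = 0.0032/(50.7×31.8) = 1.985×10^-6 K/W
R_phenolic foam = L/(kA) = 0.145/(0.0237×31.8) = 0.1924 K/W
R_plasterboard = L/(kA) = 0.205/(0.18×31.8) = 0.03581 K/W
R_outer film = 1/(h_o·A) = 1/(22.5×31.8) = 0.001398 K/W
R_total = 0.2345 K/W
Q = ΔT / R_total = 16 / 0.2345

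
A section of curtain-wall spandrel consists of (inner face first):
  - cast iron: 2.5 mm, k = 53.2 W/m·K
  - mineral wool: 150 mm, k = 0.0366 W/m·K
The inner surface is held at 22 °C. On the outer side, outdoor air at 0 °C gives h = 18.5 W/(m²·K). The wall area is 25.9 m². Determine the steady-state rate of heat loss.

Thermal resistances in series:
R_cast iron = L/(kA) = 0.0025/(53.2×25.9) = 1.814×10^-6 K/W
R_mineral wool = L/(kA) = 0.15/(0.0366×25.9) = 0.1582 K/W
R_outer film = 1/(h_o·A) = 1/(18.5×25.9) = 0.002087 K/W
R_total = 0.1603 K/W
Q = ΔT / R_total = 22 / 0.1603

Q ≈ 137 W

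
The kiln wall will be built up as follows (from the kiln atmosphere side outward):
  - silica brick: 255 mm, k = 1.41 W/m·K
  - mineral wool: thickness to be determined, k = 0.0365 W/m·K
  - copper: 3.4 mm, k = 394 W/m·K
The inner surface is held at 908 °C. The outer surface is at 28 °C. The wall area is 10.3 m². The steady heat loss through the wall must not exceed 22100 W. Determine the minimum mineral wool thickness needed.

L ≈ 8.37 mm

Treating each layer as a thermal resistance in series:
R_silica brick = L/(kA) = 0.255/(1.41×10.3) = 0.01756 K/W
R_copper = L/(kA) = 0.0034/(394×10.3) = 8.378×10^-7 K/W
Sum of the known resistances R_other = 0.01756 K/W
Required total resistance R_tot = ΔT/Q_allow = 880/22100 = 0.03982 K/W
R_mineral wool = R_tot − R_other = 0.02226 K/W
L = R·k·A = 0.02226×0.0365×10.3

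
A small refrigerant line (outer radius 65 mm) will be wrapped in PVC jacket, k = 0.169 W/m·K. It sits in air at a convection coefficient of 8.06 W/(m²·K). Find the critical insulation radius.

r_cr ≈ 21 mm

For a cylinder r_cr = k/h = 0.169/8.06
r_cr = 21 mm; since the bare radius (65 mm) is above r_cr, any added insulation will reduce heat loss.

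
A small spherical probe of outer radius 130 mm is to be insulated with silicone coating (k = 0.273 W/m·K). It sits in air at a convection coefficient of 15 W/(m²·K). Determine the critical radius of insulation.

For a sphere r_cr = 2k/h = 2×0.273/15
r_cr = 36.4 mm; since the bare radius (130 mm) is above r_cr, any added insulation will reduce heat loss.

r_cr ≈ 36.4 mm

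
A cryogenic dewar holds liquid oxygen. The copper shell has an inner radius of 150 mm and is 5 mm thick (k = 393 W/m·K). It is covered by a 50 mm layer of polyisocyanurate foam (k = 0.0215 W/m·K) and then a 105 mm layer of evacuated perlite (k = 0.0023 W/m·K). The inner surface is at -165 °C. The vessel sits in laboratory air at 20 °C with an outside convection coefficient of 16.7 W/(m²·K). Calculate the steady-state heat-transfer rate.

Q ≈ 2.93 W

Each spherical layer contributes R = (1/r_i − 1/r_o)/(4πk):
R_copper shell = (1/0.15 − 1/0.155)/(4π×393) = 4.355×10^-5 K/W
R_polyisocyanurate foam = (1/0.155 − 1/0.205)/(4π×0.0215) = 5.824 K/W
R_evacuated perlite = (1/0.205 − 1/0.31)/(4π×0.0023) = 57.17 K/W
R_outer film = 1/(h·4πr_o²) = 1/(16.7×4π×0.31²) = 0.04958 K/W
R_total = 63.04 K/W
Q = ΔT/R_total = 185/63.04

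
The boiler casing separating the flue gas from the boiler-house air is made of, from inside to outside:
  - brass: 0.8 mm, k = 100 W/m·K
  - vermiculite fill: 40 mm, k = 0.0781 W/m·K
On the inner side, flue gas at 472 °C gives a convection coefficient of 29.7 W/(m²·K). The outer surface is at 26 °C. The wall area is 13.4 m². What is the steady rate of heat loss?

Model the wall as resistances in series:
R_inner film = 1/(h_i·A) = 1/(29.7×13.4) = 0.002513 K/W
R_brass = L/(kA) = 0.0008/(100×13.4) = 5.97×10^-7 K/W
R_vermiculite fill = L/(kA) = 0.04/(0.0781×13.4) = 0.03822 K/W
R_total = 0.04073 K/W
Q = ΔT / R_total = 446 / 0.04073

Q ≈ 10900 W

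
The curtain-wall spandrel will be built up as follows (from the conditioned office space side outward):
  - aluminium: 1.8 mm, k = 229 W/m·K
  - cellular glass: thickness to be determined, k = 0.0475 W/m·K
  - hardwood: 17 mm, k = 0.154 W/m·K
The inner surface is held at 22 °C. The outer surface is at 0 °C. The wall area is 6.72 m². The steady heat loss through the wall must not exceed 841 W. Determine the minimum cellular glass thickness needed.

L ≈ 3.11 mm

Series thermal resistances:
R_aluminium = L/(kA) = 0.0018/(229×6.72) = 1.17×10^-6 K/W
R_hardwood = L/(kA) = 0.017/(0.154×6.72) = 0.01643 K/W
Sum of the known resistances R_other = 0.01643 K/W
Required total resistance R_tot = ΔT/Q_allow = 22/841 = 0.02616 K/W
R_cellular glass = R_tot − R_other = 0.009731 K/W
L = R·k·A = 0.009731×0.0475×6.72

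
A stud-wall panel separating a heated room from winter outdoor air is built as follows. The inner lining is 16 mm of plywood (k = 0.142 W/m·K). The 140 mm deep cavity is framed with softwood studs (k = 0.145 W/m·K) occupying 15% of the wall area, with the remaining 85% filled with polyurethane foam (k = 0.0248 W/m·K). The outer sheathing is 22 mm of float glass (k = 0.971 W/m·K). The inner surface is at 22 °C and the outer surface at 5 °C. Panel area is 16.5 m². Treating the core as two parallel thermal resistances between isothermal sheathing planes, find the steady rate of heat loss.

Q ≈ 82.4 W

Sheathing layers in series; stud and cavity paths in parallel between them.
R_inner = 0.016/(0.142×16.5) = 0.006829 K/W
R_stud  = 0.14/(0.145×0.15×16.5) = 0.3901 K/W
R_cav   = 0.14/(0.0248×0.85×16.5) = 0.4025 K/W
1/R_core = 1/R_stud + 1/R_cav → R_core = 0.1981 K/W
R_outer = 0.022/(0.971×16.5) = 0.001373 K/W
R_total = 0.2063 K/W
Q = ΔT/R_total = 17/0.2063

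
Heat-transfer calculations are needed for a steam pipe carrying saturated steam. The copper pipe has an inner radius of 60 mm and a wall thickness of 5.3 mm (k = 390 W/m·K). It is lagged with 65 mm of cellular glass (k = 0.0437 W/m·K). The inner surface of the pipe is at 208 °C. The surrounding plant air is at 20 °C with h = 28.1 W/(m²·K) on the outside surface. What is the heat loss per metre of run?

q′ ≈ 73.5 W/m

Cylindrical conduction, so R = ln(r₂/r₁)/(2πkL) per layer, in series:
R_copper pipe wall = ln(65.3/60)/(2π×390×1) = 3.454×10^-5 K/W
R_cellular glass = ln(130.3/65.3)/(2π×0.0437×1) = 2.516 K/W
R_outer film = 1/(h_o·2πr_oL) = 1/(28.1×2π×0.1303×1) = 0.04347 K/W
R_total = 2.56 K/W
Q = ΔT/R_total = 188/2.56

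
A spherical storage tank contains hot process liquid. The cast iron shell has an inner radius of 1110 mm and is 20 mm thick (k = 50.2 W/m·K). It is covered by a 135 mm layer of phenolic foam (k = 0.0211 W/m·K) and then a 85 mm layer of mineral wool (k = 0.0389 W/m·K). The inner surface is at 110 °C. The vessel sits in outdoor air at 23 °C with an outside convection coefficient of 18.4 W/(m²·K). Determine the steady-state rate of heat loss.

Radial (spherical) resistances in series:
R_cast iron shell = (1/1.11 − 1/1.13)/(4π×50.2) = 2.528×10^-5 K/W
R_phenolic foam = (1/1.13 − 1/1.265)/(4π×0.0211) = 0.3562 K/W
R_mineral wool = (1/1.265 − 1/1.35)/(4π×0.0389) = 0.1018 K/W
R_outer film = 1/(h·4πr_o²) = 1/(18.4×4π×1.35²) = 0.002373 K/W
R_total = 0.4604 K/W
Q = ΔT/R_total = 87/0.4604

Q ≈ 189 W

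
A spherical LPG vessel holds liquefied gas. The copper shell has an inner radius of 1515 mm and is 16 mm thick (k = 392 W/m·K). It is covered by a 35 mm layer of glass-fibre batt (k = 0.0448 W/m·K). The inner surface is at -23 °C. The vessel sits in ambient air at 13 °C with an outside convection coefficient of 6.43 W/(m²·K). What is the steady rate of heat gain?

Q ≈ 1160 W

Spherical conduction: R = (1/r_in − 1/r_out)/(4πk) per layer; series-sum.
R_copper shell = (1/1.515 − 1/1.531)/(4π×392) = 1.4×10^-6 K/W
R_glass-fibre batt = (1/1.531 − 1/1.566)/(4π×0.0448) = 0.02593 K/W
R_outer film = 1/(h·4πr_o²) = 1/(6.43×4π×1.566²) = 0.005047 K/W
R_total = 0.03098 K/W
Q = ΔT/R_total = 36/0.03098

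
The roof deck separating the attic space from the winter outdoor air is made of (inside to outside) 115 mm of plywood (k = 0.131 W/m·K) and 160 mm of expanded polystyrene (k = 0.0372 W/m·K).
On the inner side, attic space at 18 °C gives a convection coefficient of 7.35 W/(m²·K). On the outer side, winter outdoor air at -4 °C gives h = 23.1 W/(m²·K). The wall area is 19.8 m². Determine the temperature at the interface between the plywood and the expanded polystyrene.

T ≈ 13.8 °C

Series thermal resistances:
R_inner film = 1/(h_i·A) = 1/(7.35×19.8) = 0.006871 K/W
R_plywood = L/(kA) = 0.115/(0.131×19.8) = 0.04434 K/W
R_expanded polystyrene = L/(kA) = 0.16/(0.0372×19.8) = 0.2172 K/W
R_outer film = 1/(h_o·A) = 1/(23.1×19.8) = 0.002186 K/W
R_total = 0.2706 K/W;  Q = ΔT/R_total = 22/0.2706 = 81.29 W
T_interface = T_inner − Q·ΣR(inner→interface) = 18 − 81.3×0.05121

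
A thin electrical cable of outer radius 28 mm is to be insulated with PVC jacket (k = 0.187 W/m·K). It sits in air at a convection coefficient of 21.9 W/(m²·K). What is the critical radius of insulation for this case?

r_cr ≈ 8.54 mm

For a cylinder r_cr = k/h = 0.187/21.9
r_cr = 8.54 mm; since the bare radius (28 mm) is above r_cr, any added insulation will reduce heat loss.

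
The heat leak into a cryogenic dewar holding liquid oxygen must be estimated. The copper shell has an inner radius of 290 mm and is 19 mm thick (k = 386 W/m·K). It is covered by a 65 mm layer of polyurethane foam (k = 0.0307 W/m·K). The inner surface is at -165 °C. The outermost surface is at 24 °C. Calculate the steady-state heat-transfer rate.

Each spherical layer contributes R = (1/r_i − 1/r_o)/(4πk):
R_copper shell = (1/0.29 − 1/0.309)/(4π×386) = 4.371×10^-5 K/W
R_polyurethane foam = (1/0.309 − 1/0.374)/(4π×0.0307) = 1.458 K/W
R_total = 1.458 K/W
Q = ΔT/R_total = 189/1.458

Q ≈ 130 W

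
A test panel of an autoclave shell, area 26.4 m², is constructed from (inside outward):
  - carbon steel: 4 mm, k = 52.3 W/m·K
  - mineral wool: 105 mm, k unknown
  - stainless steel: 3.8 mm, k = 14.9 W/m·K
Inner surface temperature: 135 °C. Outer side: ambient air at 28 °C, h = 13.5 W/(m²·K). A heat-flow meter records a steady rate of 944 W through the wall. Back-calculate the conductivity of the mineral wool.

k ≈ 0.036 W/(m·K)

Series thermal resistances:
R_carbon steel = L/(kA) = 0.004/(52.3×26.4) = 2.897×10^-6 K/W
R_stainless steel = L/(kA) = 0.0038/(14.9×26.4) = 9.66×10^-6 K/W
R_outer film = 1/(h_o·A) = 1/(13.5×26.4) = 0.002806 K/W
Sum of known resistances R_other = 0.002818 K/W
Total R = ΔT/Q = 107/944 = 0.1133 K/W
R_mineral wool = R_total − R_other = 0.1105 K/W
k = L/(R·A) = 0.105/(0.1105×26.4)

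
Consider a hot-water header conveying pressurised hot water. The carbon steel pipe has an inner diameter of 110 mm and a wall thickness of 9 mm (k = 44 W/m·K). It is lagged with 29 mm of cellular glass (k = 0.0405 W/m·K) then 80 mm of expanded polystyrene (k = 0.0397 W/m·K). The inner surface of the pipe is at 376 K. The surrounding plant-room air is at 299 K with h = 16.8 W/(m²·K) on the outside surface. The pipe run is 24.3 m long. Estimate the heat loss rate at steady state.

Treating each annulus and film as a series resistance:
R_carbon steel pipe wall = ln(64/55)/(2π×44×24.3) = 2.256×10^-5 K/W
R_cellular glass = ln(93/64)/(2π×0.0405×24.3) = 0.06044 K/W
R_expanded polystyrene = ln(173/93)/(2π×0.0397×24.3) = 0.1024 K/W
R_outer film = 1/(h_o·2πr_oL) = 1/(16.8×2π×0.173×24.3) = 0.002254 K/W
R_total = 0.1651 K/W
Q = ΔT/R_total = 77/0.1651

Q ≈ 466 W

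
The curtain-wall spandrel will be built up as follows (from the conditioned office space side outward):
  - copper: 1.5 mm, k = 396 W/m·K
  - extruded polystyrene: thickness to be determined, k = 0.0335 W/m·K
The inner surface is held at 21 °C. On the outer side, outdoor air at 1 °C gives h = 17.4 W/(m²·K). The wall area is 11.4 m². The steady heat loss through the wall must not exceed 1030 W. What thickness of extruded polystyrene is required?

Treating each layer as a thermal resistance in series:
R_copper = L/(kA) = 0.0015/(396×11.4) = 3.323×10^-7 K/W
R_outer film = 1/(h_o·A) = 1/(17.4×11.4) = 0.005041 K/W
Sum of the known resistances R_other = 0.005042 K/W
Required total resistance R_tot = ΔT/Q_allow = 20/1030 = 0.01942 K/W
R_extruded polystyrene = R_tot − R_other = 0.01438 K/W
L = R·k·A = 0.01438×0.0335×11.4

L ≈ 5.49 mm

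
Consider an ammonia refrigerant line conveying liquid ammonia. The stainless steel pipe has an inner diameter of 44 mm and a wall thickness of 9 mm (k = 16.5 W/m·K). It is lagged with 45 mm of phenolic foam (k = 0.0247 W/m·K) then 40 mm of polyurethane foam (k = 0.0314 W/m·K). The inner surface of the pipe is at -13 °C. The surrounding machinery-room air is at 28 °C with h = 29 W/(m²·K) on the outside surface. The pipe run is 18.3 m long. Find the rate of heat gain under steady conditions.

Q ≈ 94.1 W

For a radial system each layer contributes R = ln(r_out/r_in)/(2πkL); films add R = 1/(hA).
R_stainless steel pipe wall = ln(31/22)/(2π×16.5×18.3) = 1.808×10^-4 K/W
R_phenolic foam = ln(76/31)/(2π×0.0247×18.3) = 0.3157 K/W
R_polyurethane foam = ln(116/76)/(2π×0.0314×18.3) = 0.1171 K/W
R_outer film = 1/(h_o·2πr_oL) = 1/(29×2π×0.116×18.3) = 0.002585 K/W
R_total = 0.4356 K/W
Q = ΔT/R_total = 41/0.4356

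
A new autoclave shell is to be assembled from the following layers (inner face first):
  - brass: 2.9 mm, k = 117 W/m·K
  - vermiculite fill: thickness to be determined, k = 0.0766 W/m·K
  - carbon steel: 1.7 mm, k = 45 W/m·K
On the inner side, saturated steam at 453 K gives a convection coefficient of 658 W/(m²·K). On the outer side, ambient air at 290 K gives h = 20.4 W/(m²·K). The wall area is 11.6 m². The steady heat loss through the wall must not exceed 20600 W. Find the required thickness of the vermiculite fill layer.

L ≈ 3.15 mm

Model the wall as resistances in series:
R_inner film = 1/(h_i·A) = 1/(658×11.6) = 1.31×10^-4 K/W
R_brass = L/(kA) = 0.0029/(117×11.6) = 2.137×10^-6 K/W
R_carbon steel = L/(kA) = 0.0017/(45×11.6) = 3.257×10^-6 K/W
R_outer film = 1/(h_o·A) = 1/(20.4×11.6) = 0.004226 K/W
Sum of the known resistances R_other = 0.004362 K/W
Required total resistance R_tot = ΔT/Q_allow = 163/20600 = 0.007913 K/W
R_vermiculite fill = R_tot − R_other = 0.00355 K/W
L = R·k·A = 0.00355×0.0766×11.6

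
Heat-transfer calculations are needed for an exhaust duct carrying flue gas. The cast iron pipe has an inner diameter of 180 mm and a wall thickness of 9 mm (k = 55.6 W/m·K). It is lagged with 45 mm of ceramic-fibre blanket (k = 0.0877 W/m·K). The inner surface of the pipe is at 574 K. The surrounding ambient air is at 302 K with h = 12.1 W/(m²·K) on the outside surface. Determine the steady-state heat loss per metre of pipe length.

q′ ≈ 353 W/m

For a radial system each layer contributes R = ln(r_out/r_in)/(2πkL); films add R = 1/(hA).
R_cast iron pipe wall = ln(99/90)/(2π×55.6×1) = 2.728×10^-4 K/W
R_ceramic-fibre blanket = ln(144/99)/(2π×0.0877×1) = 0.68 K/W
R_outer film = 1/(h_o·2πr_oL) = 1/(12.1×2π×0.144×1) = 0.09134 K/W
R_total = 0.7716 K/W
Q = ΔT/R_total = 272/0.7716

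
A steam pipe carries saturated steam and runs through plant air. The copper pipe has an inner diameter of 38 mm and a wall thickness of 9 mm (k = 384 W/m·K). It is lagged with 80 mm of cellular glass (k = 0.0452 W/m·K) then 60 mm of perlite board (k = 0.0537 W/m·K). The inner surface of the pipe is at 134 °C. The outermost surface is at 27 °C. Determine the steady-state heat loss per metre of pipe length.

Per-layer cylindrical resistances, series-summed:
R_copper pipe wall = ln(28/19)/(2π×384×1) = 1.607×10^-4 K/W
R_cellular glass = ln(108/28)/(2π×0.0452×1) = 4.753 K/W
R_perlite board = ln(168/108)/(2π×0.0537×1) = 1.309 K/W
R_total = 6.063 K/W
Q = ΔT/R_total = 107/6.063

q′ ≈ 17.6 W/m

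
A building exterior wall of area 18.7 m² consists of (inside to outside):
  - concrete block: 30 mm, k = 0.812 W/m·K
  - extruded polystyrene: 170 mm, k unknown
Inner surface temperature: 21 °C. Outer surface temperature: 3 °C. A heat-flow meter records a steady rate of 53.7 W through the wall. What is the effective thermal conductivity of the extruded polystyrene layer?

Thermal resistances in series:
R_concrete block = L/(kA) = 0.03/(0.812×18.7) = 0.001976 K/W
Sum of known resistances R_other = 0.001976 K/W
Total R = ΔT/Q = 18/53.7 = 0.3352 K/W
R_extruded polystyrene = R_total − R_other = 0.3332 K/W
k = L/(R·A) = 0.17/(0.3332×18.7)

k ≈ 0.0273 W/(m·K)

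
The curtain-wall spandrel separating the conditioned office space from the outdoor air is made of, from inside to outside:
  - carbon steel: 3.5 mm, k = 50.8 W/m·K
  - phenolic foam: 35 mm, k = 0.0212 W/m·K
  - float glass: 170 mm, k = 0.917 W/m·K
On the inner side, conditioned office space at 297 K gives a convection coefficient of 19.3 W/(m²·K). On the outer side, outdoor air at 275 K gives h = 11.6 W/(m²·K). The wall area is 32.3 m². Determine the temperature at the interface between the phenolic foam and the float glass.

T ≈ 278 K

Using the resistance-network approach (series):
R_inner film = 1/(h_i·A) = 1/(19.3×32.3) = 0.001604 K/W
R_carbon steel = L/(kA) = 0.0035/(50.8×32.3) = 2.133×10^-6 K/W
R_phenolic foam = L/(kA) = 0.035/(0.0212×32.3) = 0.05111 K/W
R_float glass = L/(kA) = 0.17/(0.917×32.3) = 0.00574 K/W
R_outer film = 1/(h_o·A) = 1/(11.6×32.3) = 0.002669 K/W
R_total = 0.06113 K/W;  Q = ΔT/R_total = 22/0.06113 = 359.9 W
T_interface = T_inner − Q·ΣR(inner→interface) = 297 − 360×0.05272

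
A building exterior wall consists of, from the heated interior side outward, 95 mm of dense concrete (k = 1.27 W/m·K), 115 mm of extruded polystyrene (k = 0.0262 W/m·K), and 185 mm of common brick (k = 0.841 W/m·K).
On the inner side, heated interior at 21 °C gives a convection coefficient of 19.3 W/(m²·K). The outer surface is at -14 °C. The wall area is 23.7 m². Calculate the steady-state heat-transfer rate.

Treating each layer as a thermal resistance in series:
R_inner film = 1/(h_i·A) = 1/(19.3×23.7) = 0.002186 K/W
R_dense concrete = L/(kA) = 0.095/(1.27×23.7) = 0.003156 K/W
R_extruded polystyrene = L/(kA) = 0.115/(0.0262×23.7) = 0.1852 K/W
R_common brick = L/(kA) = 0.185/(0.841×23.7) = 0.009282 K/W
R_total = 0.1998 K/W
Q = ΔT / R_total = 35 / 0.1998

Q ≈ 175 W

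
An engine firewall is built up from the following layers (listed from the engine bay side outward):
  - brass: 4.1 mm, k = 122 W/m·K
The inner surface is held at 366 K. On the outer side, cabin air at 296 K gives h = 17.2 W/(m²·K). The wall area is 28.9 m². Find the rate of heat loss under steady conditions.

Q ≈ 34800 W

Series thermal resistances:
R_brass = L/(kA) = 0.0041/(122×28.9) = 1.163×10^-6 K/W
R_outer film = 1/(h_o·A) = 1/(17.2×28.9) = 0.002012 K/W
R_total = 0.002013 K/W
Q = ΔT / R_total = 70 / 0.002013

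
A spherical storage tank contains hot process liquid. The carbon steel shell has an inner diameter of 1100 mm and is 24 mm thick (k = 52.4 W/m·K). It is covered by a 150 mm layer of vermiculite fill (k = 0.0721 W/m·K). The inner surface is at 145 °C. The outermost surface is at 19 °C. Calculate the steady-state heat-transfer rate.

Each spherical layer contributes R = (1/r_i − 1/r_o)/(4πk):
R_carbon steel shell = (1/0.55 − 1/0.574)/(4π×52.4) = 1.155×10^-4 K/W
R_vermiculite fill = (1/0.574 − 1/0.724)/(4π×0.0721) = 0.3984 K/W
R_total = 0.3985 K/W
Q = ΔT/R_total = 126/0.3985

Q ≈ 316 W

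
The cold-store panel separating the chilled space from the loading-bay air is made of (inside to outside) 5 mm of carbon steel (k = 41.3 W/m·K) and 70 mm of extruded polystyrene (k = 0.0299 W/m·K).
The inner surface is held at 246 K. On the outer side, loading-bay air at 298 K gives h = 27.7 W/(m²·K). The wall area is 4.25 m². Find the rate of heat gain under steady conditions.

Q ≈ 93 W

Model the wall as resistances in series:
R_carbon steel = L/(kA) = 0.005/(41.3×4.25) = 2.849×10^-5 K/W
R_extruded polystyrene = L/(kA) = 0.07/(0.0299×4.25) = 0.5509 K/W
R_outer film = 1/(h_o·A) = 1/(27.7×4.25) = 0.008494 K/W
R_total = 0.5594 K/W
Q = ΔT / R_total = 52 / 0.5594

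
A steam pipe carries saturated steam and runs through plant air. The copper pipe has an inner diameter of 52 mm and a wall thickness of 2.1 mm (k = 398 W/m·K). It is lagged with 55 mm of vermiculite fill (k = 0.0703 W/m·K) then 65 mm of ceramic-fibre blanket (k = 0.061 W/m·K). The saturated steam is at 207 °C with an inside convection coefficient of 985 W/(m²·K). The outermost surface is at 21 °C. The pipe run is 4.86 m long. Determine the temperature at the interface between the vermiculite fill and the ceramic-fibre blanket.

T ≈ 91.7 °C

Radial resistances (cylindrical: R_cond = ln(r_o/r_i)/(2πkL), R_conv = 1/(h·2πrL)):
R_inner film = 1/(h_i·2πr₁L) = 1/(985×2π×0.026×4.86) = 0.001279 K/W
R_copper pipe wall = ln(28.1/26)/(2π×398×4.86) = 6.391×10^-6 K/W
R_vermiculite fill = ln(83.1/28.1)/(2π×0.0703×4.86) = 0.5051 K/W
R_ceramic-fibre blanket = ln(148.1/83.1)/(2π×0.061×4.86) = 0.3102 K/W
R_total = 0.8166 K/W
Q = ΔT/R_total = 186/0.8166
Q = 228 W
T_interface = T_inner − Q·ΣR(inner→interface) = 207 − 228×0.5064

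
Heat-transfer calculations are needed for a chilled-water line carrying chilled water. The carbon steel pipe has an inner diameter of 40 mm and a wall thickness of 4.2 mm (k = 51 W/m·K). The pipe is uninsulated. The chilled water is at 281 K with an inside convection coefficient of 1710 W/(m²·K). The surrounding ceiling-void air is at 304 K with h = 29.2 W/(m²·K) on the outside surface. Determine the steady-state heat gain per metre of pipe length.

Per-layer cylindrical resistances, series-summed:
R_inner film = 1/(h_i·2πr₁L) = 1/(1710×2π×0.02×1) = 0.004654 K/W
R_carbon steel pipe wall = ln(24.2/20)/(2π×51×1) = 5.949×10^-4 K/W
R_outer film = 1/(h_o·2πr_oL) = 1/(29.2×2π×0.0242×1) = 0.2252 K/W
R_total = 0.2305 K/W
Q = ΔT/R_total = 23/0.2305

q′ ≈ 99.8 W/m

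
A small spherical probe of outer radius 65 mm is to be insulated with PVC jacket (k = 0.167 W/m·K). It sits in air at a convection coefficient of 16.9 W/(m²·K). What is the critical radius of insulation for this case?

For a sphere r_cr = 2k/h = 2×0.167/16.9
r_cr = 19.8 mm; since the bare radius (65 mm) is above r_cr, any added insulation will reduce heat loss.

r_cr ≈ 19.8 mm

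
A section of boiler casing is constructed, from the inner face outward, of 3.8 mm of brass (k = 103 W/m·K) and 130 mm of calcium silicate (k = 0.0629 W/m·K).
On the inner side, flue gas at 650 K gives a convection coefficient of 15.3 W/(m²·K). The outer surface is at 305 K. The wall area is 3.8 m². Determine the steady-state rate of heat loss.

Series thermal resistances:
R_inner film = 1/(h_i·A) = 1/(15.3×3.8) = 0.0172 K/W
R_brass = L/(kA) = 0.0038/(103×3.8) = 9.709×10^-6 K/W
R_calcium silicate = L/(kA) = 0.13/(0.0629×3.8) = 0.5439 K/W
R_total = 0.5611 K/W
Q = ΔT / R_total = 345 / 0.5611

Q ≈ 615 W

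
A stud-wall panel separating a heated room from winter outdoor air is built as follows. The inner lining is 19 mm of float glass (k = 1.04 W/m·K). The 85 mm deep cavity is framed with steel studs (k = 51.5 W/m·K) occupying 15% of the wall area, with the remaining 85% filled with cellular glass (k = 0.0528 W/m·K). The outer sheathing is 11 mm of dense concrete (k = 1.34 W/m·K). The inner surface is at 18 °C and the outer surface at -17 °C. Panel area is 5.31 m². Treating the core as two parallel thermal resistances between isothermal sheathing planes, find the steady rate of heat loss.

Sheathing layers in series; stud and cavity paths in parallel between them.
R_inner = 0.019/(1.04×5.31) = 0.003441 K/W
R_stud  = 0.085/(51.5×0.15×5.31) = 0.002072 K/W
R_cav   = 0.085/(0.0528×0.85×5.31) = 0.3567 K/W
1/R_core = 1/R_stud + 1/R_cav → R_core = 0.00206 K/W
R_outer = 0.011/(1.34×5.31) = 0.001546 K/W
R_total = 0.007047 K/W
Q = ΔT/R_total = 35/0.007047

Q ≈ 4970 W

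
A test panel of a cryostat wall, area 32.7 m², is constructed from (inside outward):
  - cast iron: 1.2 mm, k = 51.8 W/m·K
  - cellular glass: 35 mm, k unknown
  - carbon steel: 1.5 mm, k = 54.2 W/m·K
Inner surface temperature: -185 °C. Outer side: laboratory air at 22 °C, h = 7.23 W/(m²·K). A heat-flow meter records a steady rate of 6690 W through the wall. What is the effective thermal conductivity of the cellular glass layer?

Model the wall as resistances in series:
R_cast iron = L/(kA) = 0.0012/(51.8×32.7) = 7.084×10^-7 K/W
R_carbon steel = L/(kA) = 0.0015/(54.2×32.7) = 8.463×10^-7 K/W
R_outer film = 1/(h_o·A) = 1/(7.23×32.7) = 0.00423 K/W
Sum of known resistances R_other = 0.004231 K/W
Total R = ΔT/Q = 207/6690 = 0.03094 K/W
R_cellular glass = R_total − R_other = 0.02671 K/W
k = L/(R·A) = 0.035/(0.02671×32.7)

k ≈ 0.0401 W/(m·K)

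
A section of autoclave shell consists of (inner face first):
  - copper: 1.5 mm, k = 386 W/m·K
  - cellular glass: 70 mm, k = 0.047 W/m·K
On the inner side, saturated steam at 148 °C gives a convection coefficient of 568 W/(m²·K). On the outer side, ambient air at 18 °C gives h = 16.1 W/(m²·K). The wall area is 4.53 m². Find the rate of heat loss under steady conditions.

Thermal resistances in series:
R_inner film = 1/(h_i·A) = 1/(568×4.53) = 3.886×10^-4 K/W
R_copper = L/(kA) = 0.0015/(386×4.53) = 8.578×10^-7 K/W
R_cellular glass = L/(kA) = 0.07/(0.047×4.53) = 0.3288 K/W
R_outer film = 1/(h_o·A) = 1/(16.1×4.53) = 0.01371 K/W
R_total = 0.3429 K/W
Q = ΔT / R_total = 130 / 0.3429

Q ≈ 379 W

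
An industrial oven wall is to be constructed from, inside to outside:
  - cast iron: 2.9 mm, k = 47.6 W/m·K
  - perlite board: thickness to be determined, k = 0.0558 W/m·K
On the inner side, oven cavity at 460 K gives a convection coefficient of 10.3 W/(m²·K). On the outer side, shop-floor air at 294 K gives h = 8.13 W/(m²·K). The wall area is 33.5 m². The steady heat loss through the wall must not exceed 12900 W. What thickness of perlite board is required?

L ≈ 11.8 mm

Series thermal resistances:
R_inner film = 1/(h_i·A) = 1/(10.3×33.5) = 0.002898 K/W
R_cast iron = L/(kA) = 0.0029/(47.6×33.5) = 1.819×10^-6 K/W
R_outer film = 1/(h_o·A) = 1/(8.13×33.5) = 0.003672 K/W
Sum of the known resistances R_other = 0.006572 K/W
Required total resistance R_tot = ΔT/Q_allow = 166/12900 = 0.01287 K/W
R_perlite board = R_tot − R_other = 0.006297 K/W
L = R·k·A = 0.006297×0.0558×33.5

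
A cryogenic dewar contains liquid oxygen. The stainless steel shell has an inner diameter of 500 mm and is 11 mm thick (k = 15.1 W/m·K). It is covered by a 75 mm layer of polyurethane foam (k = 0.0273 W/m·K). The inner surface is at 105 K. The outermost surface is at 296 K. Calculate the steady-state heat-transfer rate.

Q ≈ 76.6 W

Spherical conduction: R = (1/r_in − 1/r_out)/(4πk) per layer; series-sum.
R_stainless steel shell = (1/0.25 − 1/0.261)/(4π×15.1) = 8.884×10^-4 K/W
R_polyurethane foam = (1/0.261 − 1/0.336)/(4π×0.0273) = 2.493 K/W
R_total = 2.494 K/W
Q = ΔT/R_total = 191/2.494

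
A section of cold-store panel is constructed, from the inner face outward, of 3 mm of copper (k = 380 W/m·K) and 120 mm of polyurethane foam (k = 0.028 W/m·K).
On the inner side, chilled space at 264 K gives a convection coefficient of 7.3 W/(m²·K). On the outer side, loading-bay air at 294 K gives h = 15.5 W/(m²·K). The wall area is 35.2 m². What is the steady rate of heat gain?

Q ≈ 235 W

Series thermal resistances:
R_inner film = 1/(h_i·A) = 1/(7.3×35.2) = 0.003892 K/W
R_copper = L/(kA) = 0.003/(380×35.2) = 2.243×10^-7 K/W
R_polyurethane foam = L/(kA) = 0.12/(0.028×35.2) = 0.1218 K/W
R_outer film = 1/(h_o·A) = 1/(15.5×35.2) = 0.001833 K/W
R_total = 0.1275 K/W
Q = ΔT / R_total = 30 / 0.1275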